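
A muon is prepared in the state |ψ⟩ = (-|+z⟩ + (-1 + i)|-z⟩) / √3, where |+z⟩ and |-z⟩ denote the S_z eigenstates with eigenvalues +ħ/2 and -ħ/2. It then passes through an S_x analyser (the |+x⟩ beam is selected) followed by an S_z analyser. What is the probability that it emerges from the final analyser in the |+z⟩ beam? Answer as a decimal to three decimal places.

0.417

First analyser (S_x): P(|+x⟩) = |⟨+x|ψ⟩|² = 5/6.
After stage 1 the state is |+x⟩; P(|+z⟩) = |⟨+z|+x⟩|² = 1/2.
Joint probability = 5/6 × 1/2 = 0.417.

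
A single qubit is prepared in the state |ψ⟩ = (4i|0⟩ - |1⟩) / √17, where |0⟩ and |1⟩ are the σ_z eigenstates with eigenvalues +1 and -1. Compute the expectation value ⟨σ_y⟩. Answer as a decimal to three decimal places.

0.471

⟨σ_y⟩ = 2 Im(a* b)/(|a|²+|b|²) with a = 4i, b = -1.
a* b = 4i, so ⟨σ_y⟩ = 8/17.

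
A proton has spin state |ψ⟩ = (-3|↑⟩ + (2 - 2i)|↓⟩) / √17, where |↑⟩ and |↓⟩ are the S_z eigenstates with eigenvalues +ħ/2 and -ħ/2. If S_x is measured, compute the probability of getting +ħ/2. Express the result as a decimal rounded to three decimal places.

0.147

|+x⟩ = (|↑⟩ + |↓⟩)/√2, so ⟨+x|ψ⟩ = (-1 - 2i) / (√2·√17).
P = |-1 - 2i|² / 34 = 5/34.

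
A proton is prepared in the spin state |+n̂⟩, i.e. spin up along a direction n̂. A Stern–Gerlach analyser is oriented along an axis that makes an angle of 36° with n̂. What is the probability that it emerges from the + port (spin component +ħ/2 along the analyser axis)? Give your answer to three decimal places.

For spin-½, the probability of finding spin-up along an axis at angle θ to the initial spin direction is cos²(θ/2); spin-down is sin²(θ/2).
θ = 36°, so P = cos²(18°) ≈ 0.905.

0.905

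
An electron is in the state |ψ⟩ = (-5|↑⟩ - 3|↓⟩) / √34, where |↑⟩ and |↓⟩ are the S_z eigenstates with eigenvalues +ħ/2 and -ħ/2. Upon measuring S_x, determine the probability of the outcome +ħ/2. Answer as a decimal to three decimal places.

0.941

|+x⟩ = (|↑⟩ + |↓⟩)/√2, so ⟨+x|ψ⟩ = (-8) / (√2·√34).
P = |-8|² / 68 = 64/68.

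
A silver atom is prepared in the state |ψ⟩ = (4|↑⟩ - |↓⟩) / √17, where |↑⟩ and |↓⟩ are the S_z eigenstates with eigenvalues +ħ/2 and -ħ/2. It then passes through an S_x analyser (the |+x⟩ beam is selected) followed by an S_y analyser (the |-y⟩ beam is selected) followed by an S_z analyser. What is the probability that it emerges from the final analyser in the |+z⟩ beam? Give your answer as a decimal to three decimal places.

First analyser (S_x): P(|+x⟩) = |⟨+x|ψ⟩|² = 9/34.
After stage 1 the state is |+x⟩; P(|-y⟩) = |⟨-y|+x⟩|² = 1/2.
After stage 2 the state is |-y⟩; P(|+z⟩) = |⟨+z|-y⟩|² = 1/2.
Joint probability = 9/34 × 1/2 × 1/2 = 0.066.

0.066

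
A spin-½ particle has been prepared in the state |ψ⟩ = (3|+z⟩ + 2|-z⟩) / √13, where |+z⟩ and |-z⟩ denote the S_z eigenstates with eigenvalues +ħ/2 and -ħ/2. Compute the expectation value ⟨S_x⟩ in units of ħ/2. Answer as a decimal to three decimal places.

⟨σ_x⟩ = 2 Re(a* b)/(|a|²+|b|²) with a = 3, b = 2.
a* b = 6, so ⟨σ_x⟩ = 12/13.
⟨S_x⟩ = (ħ/2)·⟨σ_x⟩.

0.923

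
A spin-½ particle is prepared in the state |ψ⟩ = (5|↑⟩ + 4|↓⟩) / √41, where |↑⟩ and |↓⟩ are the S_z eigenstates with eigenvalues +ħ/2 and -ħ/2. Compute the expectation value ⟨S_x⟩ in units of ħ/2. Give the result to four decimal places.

⟨σ_x⟩ = 2 Re(a* b)/(|a|²+|b|²) with a = 5, b = 4.
a* b = 20, so ⟨σ_x⟩ = 40/41.
⟨S_x⟩ = (ħ/2)·⟨σ_x⟩.

0.9756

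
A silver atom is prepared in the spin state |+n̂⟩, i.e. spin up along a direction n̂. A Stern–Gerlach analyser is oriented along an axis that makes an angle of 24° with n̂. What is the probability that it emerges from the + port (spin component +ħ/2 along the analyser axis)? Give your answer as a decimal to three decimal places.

0.957

For spin-½, the probability of finding spin-up along an axis at angle θ to the initial spin direction is cos²(θ/2); spin-down is sin²(θ/2).
θ = 24°, so P = cos²(12°) ≈ 0.957.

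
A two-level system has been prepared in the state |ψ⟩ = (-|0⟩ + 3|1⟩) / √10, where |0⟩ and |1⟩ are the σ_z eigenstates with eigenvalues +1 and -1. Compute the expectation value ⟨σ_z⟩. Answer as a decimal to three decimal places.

⟨σ_z⟩ = |a|² - |b|² divided by |a|²+|b|², with a, b the |0⟩, |1⟩ amplitudes.
= (1 - 9)/10 = -8/10.

-0.800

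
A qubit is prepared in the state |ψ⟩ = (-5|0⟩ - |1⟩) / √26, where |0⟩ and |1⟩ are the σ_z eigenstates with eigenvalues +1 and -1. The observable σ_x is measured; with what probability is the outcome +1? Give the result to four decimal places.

0.6923

|+x⟩ = (|0⟩ + |1⟩)/√2, so ⟨+x|ψ⟩ = (-6) / (√2·√26).
P = |-6|² / 52 = 36/52.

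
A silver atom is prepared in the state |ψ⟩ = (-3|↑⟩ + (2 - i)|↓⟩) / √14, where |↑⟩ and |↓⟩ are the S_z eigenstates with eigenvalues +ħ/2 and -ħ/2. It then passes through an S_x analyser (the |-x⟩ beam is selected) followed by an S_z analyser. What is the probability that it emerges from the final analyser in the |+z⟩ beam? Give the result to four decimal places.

First analyser (S_x): P(|-x⟩) = |⟨-x|ψ⟩|² = 26/28.
After stage 1 the state is |-x⟩; P(|+z⟩) = |⟨+z|-x⟩|² = 1/2.
Joint probability = 26/28 × 1/2 = 0.4643.

0.4643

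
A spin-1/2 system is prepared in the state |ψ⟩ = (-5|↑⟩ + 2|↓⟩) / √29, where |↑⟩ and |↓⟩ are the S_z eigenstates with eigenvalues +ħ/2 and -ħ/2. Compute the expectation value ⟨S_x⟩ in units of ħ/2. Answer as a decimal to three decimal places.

-0.690

⟨σ_x⟩ = 2 Re(a* b)/(|a|²+|b|²) with a = -5, b = 2.
a* b = -10, so ⟨σ_x⟩ = -20/29.
⟨S_x⟩ = (ħ/2)·⟨σ_x⟩.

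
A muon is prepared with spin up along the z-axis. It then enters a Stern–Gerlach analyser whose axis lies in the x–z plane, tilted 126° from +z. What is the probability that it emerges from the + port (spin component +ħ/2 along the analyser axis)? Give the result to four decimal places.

0.2061

For spin-½, the probability of finding spin-up along an axis at angle θ to the initial spin direction is cos²(θ/2); spin-down is sin²(θ/2).
θ = 126°, so P = cos²(63°) ≈ 0.2061.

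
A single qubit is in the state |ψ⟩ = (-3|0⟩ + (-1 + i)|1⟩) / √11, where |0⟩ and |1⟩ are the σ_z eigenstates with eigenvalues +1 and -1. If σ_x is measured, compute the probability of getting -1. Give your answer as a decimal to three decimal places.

0.227

|-x⟩ = (|0⟩ - |1⟩)/√2, so ⟨-x|ψ⟩ = (-2 - i) / (√2·√11).
P = |-2 - i|² / 22 = 5/22.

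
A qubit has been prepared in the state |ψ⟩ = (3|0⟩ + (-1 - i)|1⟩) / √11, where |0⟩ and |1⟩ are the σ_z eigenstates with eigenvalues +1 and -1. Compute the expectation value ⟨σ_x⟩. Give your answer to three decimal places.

⟨σ_x⟩ = 2 Re(a* b)/(|a|²+|b|²) with a = 3, b = (-1 - i).
a* b = (-3 - 3i), so ⟨σ_x⟩ = -6/11.

-0.545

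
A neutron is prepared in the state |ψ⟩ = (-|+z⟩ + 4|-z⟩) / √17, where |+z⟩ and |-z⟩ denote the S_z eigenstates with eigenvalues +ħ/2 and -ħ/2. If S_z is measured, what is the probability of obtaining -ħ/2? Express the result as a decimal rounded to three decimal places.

0.941

The -ħ/2 outcome corresponds to |-z⟩. Its amplitude in |ψ⟩ is 4/√17.
P = |4|² / 17 = 16/17.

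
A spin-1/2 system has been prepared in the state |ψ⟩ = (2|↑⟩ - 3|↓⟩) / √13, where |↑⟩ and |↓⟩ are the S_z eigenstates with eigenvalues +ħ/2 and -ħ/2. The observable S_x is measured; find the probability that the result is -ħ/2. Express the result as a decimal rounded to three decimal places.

|-x⟩ = (|↑⟩ - |↓⟩)/√2, so ⟨-x|ψ⟩ = (5) / (√2·√13).
P = |5|² / 26 = 25/26.

0.962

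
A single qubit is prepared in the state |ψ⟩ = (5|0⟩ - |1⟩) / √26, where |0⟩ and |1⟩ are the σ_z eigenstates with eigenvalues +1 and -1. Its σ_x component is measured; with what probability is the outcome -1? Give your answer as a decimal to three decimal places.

|-x⟩ = (|0⟩ - |1⟩)/√2, so ⟨-x|ψ⟩ = (6) / (√2·√26).
P = |6|² / 52 = 36/52.

0.692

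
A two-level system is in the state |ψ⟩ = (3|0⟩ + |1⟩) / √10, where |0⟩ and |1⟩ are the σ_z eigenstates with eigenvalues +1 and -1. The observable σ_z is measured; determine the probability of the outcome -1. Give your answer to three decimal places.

0.100

The -1 outcome corresponds to |1⟩. Its amplitude in |ψ⟩ is 1/√10.
P = |1|² / 10 = 1/10.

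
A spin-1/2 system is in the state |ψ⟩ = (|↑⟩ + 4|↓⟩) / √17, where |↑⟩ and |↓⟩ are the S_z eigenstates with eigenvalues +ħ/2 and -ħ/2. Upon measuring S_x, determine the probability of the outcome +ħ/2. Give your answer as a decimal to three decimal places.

|+x⟩ = (|↑⟩ + |↓⟩)/√2, so ⟨+x|ψ⟩ = (5) / (√2·√17).
P = |5|² / 34 = 25/34.

0.735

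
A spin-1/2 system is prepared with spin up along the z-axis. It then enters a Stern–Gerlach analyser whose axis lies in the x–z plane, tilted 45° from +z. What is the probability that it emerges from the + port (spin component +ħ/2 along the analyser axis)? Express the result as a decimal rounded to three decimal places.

For spin-½, the probability of finding spin-up along an axis at angle θ to the initial spin direction is cos²(θ/2); spin-down is sin²(θ/2).
θ = 45°, so P = cos²(22.5°) ≈ 0.854.

0.854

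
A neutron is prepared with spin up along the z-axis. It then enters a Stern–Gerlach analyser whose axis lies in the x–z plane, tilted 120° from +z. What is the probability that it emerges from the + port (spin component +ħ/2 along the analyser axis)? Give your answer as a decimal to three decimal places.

For spin-½, the probability of finding spin-up along an axis at angle θ to the initial spin direction is cos²(θ/2); spin-down is sin²(θ/2).
θ = 120°, so P = cos²(60°) ≈ 0.250.

0.250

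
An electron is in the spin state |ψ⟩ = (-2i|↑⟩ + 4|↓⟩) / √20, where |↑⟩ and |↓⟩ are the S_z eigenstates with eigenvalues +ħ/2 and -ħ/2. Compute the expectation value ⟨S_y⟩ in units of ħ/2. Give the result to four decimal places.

⟨σ_y⟩ = 2 Im(a* b)/(|a|²+|b|²) with a = -2i, b = 4.
a* b = 8i, so ⟨σ_y⟩ = 16/20.
⟨S_y⟩ = (ħ/2)·⟨σ_y⟩.

0.8000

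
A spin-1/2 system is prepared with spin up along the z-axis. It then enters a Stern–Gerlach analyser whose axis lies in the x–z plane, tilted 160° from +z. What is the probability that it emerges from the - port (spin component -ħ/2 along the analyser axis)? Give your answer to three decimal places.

0.970

For spin-½, the probability of finding spin-up along an axis at angle θ to the initial spin direction is cos²(θ/2); spin-down is sin²(θ/2).
θ = 160°, so P = sin²(80°) ≈ 0.970.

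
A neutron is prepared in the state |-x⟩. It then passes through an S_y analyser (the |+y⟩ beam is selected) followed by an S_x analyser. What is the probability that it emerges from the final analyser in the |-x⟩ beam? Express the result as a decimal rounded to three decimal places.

0.250

First analyser (S_y): from |-x⟩, P(|+y⟩) = 1/2.
After stage 1 the state is |+y⟩; P(|-x⟩) = |⟨-x|+y⟩|² = 1/2.
Joint probability = 1/2 × 1/2 = 0.250.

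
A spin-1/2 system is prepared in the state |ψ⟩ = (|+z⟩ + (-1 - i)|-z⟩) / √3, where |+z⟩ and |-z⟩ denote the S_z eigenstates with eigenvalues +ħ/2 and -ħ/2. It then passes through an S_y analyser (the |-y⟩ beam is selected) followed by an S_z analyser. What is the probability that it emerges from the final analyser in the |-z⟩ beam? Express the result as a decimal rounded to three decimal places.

0.417

First analyser (S_y): P(|-y⟩) = |⟨-y|ψ⟩|² = 5/6.
After stage 1 the state is |-y⟩; P(|-z⟩) = |⟨-z|-y⟩|² = 1/2.
Joint probability = 5/6 × 1/2 = 0.417.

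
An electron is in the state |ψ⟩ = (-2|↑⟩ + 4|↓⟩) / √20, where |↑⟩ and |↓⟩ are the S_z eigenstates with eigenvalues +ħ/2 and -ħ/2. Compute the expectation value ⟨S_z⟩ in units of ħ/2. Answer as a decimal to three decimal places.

-0.600

⟨σ_z⟩ = |a|² - |b|² divided by |a|²+|b|², with a, b the |↑⟩, |↓⟩ amplitudes.
= (4 - 16)/20 = -12/20.
⟨S_z⟩ = (ħ/2)·⟨σ_z⟩.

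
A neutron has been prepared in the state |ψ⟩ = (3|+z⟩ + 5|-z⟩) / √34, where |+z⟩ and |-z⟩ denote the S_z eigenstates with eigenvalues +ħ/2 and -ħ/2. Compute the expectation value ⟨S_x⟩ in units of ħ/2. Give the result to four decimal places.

⟨σ_x⟩ = 2 Re(a* b)/(|a|²+|b|²) with a = 3, b = 5.
a* b = 15, so ⟨σ_x⟩ = 30/34.
⟨S_x⟩ = (ħ/2)·⟨σ_x⟩.

0.8824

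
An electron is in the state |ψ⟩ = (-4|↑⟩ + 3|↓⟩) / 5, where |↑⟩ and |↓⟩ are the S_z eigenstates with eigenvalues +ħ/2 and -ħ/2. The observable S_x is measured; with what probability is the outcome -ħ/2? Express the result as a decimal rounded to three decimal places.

0.980

|-x⟩ = (|↑⟩ - |↓⟩)/√2, so ⟨-x|ψ⟩ = (-7) / (√2·5).
P = |-7|² / 50 = 49/50.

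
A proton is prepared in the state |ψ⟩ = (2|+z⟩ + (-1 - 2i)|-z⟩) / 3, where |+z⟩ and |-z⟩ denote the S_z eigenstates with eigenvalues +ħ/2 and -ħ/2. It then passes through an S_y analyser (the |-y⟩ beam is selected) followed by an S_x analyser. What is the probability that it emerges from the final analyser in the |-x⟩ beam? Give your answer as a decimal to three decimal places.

0.472

First analyser (S_y): P(|-y⟩) = |⟨-y|ψ⟩|² = 17/18.
After stage 1 the state is |-y⟩; P(|-x⟩) = |⟨-x|-y⟩|² = 1/2.
Joint probability = 17/18 × 1/2 = 0.472.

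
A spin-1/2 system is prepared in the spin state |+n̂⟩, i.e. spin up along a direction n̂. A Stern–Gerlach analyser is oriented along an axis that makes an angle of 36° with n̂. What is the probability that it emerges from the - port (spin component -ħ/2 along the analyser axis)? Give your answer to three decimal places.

For spin-½, the probability of finding spin-up along an axis at angle θ to the initial spin direction is cos²(θ/2); spin-down is sin²(θ/2).
θ = 36°, so P = sin²(18°) ≈ 0.095.

0.095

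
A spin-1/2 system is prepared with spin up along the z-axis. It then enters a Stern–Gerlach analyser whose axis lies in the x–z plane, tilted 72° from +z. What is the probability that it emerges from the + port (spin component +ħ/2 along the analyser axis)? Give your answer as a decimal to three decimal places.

0.655

For spin-½, the probability of finding spin-up along an axis at angle θ to the initial spin direction is cos²(θ/2); spin-down is sin²(θ/2).
θ = 72°, so P = cos²(36°) ≈ 0.655.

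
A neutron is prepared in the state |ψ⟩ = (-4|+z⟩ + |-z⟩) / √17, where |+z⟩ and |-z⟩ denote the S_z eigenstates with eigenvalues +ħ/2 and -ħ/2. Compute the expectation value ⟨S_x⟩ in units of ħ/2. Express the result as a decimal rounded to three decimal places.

-0.471

⟨σ_x⟩ = 2 Re(a* b)/(|a|²+|b|²) with a = -4, b = 1.
a* b = -4, so ⟨σ_x⟩ = -8/17.
⟨S_x⟩ = (ħ/2)·⟨σ_x⟩.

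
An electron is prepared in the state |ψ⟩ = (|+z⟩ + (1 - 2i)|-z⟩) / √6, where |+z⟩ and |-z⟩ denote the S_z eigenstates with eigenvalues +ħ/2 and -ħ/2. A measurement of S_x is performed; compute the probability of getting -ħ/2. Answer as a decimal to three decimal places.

|-x⟩ = (|+z⟩ - |-z⟩)/√2, so ⟨-x|ψ⟩ = (2i) / (√2·√6).
P = |2i|² / 12 = 4/12.

0.333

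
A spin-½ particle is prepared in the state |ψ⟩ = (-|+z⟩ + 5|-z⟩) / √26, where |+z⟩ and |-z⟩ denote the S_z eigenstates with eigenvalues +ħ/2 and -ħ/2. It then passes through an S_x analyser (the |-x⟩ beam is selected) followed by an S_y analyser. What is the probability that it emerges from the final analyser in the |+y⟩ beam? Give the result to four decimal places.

First analyser (S_x): P(|-x⟩) = |⟨-x|ψ⟩|² = 36/52.
After stage 1 the state is |-x⟩; P(|+y⟩) = |⟨+y|-x⟩|² = 1/2.
Joint probability = 36/52 × 1/2 = 0.3462.

0.3462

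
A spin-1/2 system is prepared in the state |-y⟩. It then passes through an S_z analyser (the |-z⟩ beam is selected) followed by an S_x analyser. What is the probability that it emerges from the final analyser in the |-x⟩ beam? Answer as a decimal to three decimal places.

0.250

First analyser (S_z): from |-y⟩, P(|-z⟩) = 1/2.
After stage 1 the state is |-z⟩; P(|-x⟩) = |⟨-x|-z⟩|² = 1/2.
Joint probability = 1/2 × 1/2 = 0.250.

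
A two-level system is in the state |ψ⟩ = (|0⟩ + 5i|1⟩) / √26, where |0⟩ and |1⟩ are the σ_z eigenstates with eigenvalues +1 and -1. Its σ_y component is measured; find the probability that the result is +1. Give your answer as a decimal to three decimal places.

|+y⟩ = (|0⟩ + i|1⟩)/√2, so ⟨+y|ψ⟩ = (6) / (√2·√26).
P = |6|² / 52 = 36/52.

0.692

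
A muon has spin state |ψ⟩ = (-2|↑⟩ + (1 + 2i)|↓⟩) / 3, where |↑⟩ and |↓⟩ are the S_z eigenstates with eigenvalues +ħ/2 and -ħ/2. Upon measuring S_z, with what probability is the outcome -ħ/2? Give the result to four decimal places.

0.5556

The -ħ/2 outcome corresponds to |↓⟩. Its amplitude in |ψ⟩ is (1 + 2i)/3.
P = |1 + 2i|² / 9 = 5/9.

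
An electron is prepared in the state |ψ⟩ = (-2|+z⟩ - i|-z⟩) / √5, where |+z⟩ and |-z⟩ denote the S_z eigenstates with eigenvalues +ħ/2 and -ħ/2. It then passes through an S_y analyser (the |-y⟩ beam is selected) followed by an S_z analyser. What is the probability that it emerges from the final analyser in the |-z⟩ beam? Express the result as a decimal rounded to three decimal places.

First analyser (S_y): P(|-y⟩) = |⟨-y|ψ⟩|² = 1/10.
After stage 1 the state is |-y⟩; P(|-z⟩) = |⟨-z|-y⟩|² = 1/2.
Joint probability = 1/10 × 1/2 = 0.050.

0.050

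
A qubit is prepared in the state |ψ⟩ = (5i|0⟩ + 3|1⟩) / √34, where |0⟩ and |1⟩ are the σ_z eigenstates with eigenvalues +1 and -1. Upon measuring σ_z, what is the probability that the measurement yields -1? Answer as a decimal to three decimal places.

0.265

The -1 outcome corresponds to |1⟩. Its amplitude in |ψ⟩ is 3/√34.
P = |3|² / 34 = 9/34.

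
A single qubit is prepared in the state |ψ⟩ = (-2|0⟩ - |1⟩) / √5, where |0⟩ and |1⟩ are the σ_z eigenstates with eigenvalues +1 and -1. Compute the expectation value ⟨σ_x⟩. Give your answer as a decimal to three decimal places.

⟨σ_x⟩ = 2 Re(a* b)/(|a|²+|b|²) with a = -2, b = -1.
a* b = 2, so ⟨σ_x⟩ = 4/5.

0.800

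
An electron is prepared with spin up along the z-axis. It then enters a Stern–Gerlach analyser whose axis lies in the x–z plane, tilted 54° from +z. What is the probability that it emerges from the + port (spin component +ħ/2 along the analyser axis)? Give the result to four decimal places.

0.7939

For spin-½, the probability of finding spin-up along an axis at angle θ to the initial spin direction is cos²(θ/2); spin-down is sin²(θ/2).
θ = 54°, so P = cos²(27°) ≈ 0.7939.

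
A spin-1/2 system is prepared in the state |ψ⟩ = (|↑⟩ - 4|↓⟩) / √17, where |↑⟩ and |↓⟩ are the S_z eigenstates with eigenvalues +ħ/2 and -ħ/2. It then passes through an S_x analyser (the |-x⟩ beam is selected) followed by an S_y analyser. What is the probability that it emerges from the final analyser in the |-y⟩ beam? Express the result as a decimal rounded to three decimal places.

First analyser (S_x): P(|-x⟩) = |⟨-x|ψ⟩|² = 25/34.
After stage 1 the state is |-x⟩; P(|-y⟩) = |⟨-y|-x⟩|² = 1/2.
Joint probability = 25/34 × 1/2 = 0.368.

0.368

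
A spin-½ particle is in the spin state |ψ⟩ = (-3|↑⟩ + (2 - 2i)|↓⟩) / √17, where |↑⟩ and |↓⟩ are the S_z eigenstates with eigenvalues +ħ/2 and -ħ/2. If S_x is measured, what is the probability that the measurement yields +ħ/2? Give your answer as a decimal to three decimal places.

0.147

|+x⟩ = (|↑⟩ + |↓⟩)/√2, so ⟨+x|ψ⟩ = (-1 - 2i) / (√2·√17).
P = |-1 - 2i|² / 34 = 5/34.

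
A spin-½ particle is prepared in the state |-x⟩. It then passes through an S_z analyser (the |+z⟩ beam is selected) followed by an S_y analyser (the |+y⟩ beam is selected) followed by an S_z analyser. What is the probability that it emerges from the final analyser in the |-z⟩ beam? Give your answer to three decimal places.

0.125

First analyser (S_z): from |-x⟩, P(|+z⟩) = 1/2.
After stage 1 the state is |+z⟩; P(|+y⟩) = |⟨+y|+z⟩|² = 1/2.
After stage 2 the state is |+y⟩; P(|-z⟩) = |⟨-z|+y⟩|² = 1/2.
Joint probability = 1/2 × 1/2 × 1/2 = 0.125.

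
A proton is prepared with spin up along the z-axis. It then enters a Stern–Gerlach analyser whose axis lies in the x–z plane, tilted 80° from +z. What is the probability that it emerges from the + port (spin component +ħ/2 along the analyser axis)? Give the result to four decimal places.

For spin-½, the probability of finding spin-up along an axis at angle θ to the initial spin direction is cos²(θ/2); spin-down is sin²(θ/2).
θ = 80°, so P = cos²(40°) ≈ 0.5868.

0.5868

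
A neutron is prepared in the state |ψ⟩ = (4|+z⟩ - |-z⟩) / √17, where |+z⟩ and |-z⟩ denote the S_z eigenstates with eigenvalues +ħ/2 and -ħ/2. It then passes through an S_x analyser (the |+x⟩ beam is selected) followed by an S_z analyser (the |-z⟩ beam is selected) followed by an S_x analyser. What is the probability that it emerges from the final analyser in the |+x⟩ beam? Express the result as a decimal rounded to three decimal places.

0.066

First analyser (S_x): P(|+x⟩) = |⟨+x|ψ⟩|² = 9/34.
After stage 1 the state is |+x⟩; P(|-z⟩) = |⟨-z|+x⟩|² = 1/2.
After stage 2 the state is |-z⟩; P(|+x⟩) = |⟨+x|-z⟩|² = 1/2.
Joint probability = 9/34 × 1/2 × 1/2 = 0.066.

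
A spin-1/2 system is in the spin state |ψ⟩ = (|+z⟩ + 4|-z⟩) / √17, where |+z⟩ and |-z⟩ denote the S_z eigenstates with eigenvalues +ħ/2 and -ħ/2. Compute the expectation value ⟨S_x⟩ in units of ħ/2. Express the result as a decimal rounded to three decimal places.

⟨σ_x⟩ = 2 Re(a* b)/(|a|²+|b|²) with a = 1, b = 4.
a* b = 4, so ⟨σ_x⟩ = 8/17.
⟨S_x⟩ = (ħ/2)·⟨σ_x⟩.

0.471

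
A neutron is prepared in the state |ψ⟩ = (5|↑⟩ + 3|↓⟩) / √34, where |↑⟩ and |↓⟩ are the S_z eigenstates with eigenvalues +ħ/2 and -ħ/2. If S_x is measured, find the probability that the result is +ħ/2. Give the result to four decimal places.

|+x⟩ = (|↑⟩ + |↓⟩)/√2, so ⟨+x|ψ⟩ = (8) / (√2·√34).
P = |8|² / 68 = 64/68.

0.9412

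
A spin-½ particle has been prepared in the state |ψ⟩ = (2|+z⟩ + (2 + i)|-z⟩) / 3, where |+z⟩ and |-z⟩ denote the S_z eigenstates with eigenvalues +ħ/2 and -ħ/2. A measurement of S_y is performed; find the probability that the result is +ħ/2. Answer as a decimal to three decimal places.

0.722

|+y⟩ = (|+z⟩ + i|-z⟩)/√2, so ⟨+y|ψ⟩ = (3 - 2i) / (√2·3).
P = |3 - 2i|² / 18 = 13/18.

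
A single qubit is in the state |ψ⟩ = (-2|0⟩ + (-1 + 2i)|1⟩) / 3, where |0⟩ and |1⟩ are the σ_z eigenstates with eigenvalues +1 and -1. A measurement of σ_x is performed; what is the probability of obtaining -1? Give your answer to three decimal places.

0.278

|-x⟩ = (|0⟩ - |1⟩)/√2, so ⟨-x|ψ⟩ = (-1 - 2i) / (√2·3).
P = |-1 - 2i|² / 18 = 5/18.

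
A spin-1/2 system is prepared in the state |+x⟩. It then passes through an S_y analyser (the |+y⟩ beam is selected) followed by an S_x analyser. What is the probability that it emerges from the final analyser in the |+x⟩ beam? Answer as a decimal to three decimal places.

First analyser (S_y): from |+x⟩, P(|+y⟩) = 1/2.
After stage 1 the state is |+y⟩; P(|+x⟩) = |⟨+x|+y⟩|² = 1/2.
Joint probability = 1/2 × 1/2 = 0.250.

0.250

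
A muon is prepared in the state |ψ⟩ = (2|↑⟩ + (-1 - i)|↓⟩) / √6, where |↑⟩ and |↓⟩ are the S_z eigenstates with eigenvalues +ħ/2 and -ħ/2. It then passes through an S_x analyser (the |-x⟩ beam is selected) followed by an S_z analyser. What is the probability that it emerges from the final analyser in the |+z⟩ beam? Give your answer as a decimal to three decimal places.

First analyser (S_x): P(|-x⟩) = |⟨-x|ψ⟩|² = 10/12.
After stage 1 the state is |-x⟩; P(|+z⟩) = |⟨+z|-x⟩|² = 1/2.
Joint probability = 10/12 × 1/2 = 0.417.

0.417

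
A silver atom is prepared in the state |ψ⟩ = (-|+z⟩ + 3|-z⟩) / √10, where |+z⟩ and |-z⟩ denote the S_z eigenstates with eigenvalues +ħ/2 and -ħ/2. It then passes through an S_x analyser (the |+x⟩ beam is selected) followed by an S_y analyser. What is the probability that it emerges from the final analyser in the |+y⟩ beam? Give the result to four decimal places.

First analyser (S_x): P(|+x⟩) = |⟨+x|ψ⟩|² = 4/20.
After stage 1 the state is |+x⟩; P(|+y⟩) = |⟨+y|+x⟩|² = 1/2.
Joint probability = 4/20 × 1/2 = 0.1000.

0.1000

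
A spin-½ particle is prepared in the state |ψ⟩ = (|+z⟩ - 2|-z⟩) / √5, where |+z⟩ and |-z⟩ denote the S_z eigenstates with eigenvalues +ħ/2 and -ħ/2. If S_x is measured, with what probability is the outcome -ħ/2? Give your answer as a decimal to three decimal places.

0.900

|-x⟩ = (|+z⟩ - |-z⟩)/√2, so ⟨-x|ψ⟩ = (3) / (√2·√5).
P = |3|² / 10 = 9/10.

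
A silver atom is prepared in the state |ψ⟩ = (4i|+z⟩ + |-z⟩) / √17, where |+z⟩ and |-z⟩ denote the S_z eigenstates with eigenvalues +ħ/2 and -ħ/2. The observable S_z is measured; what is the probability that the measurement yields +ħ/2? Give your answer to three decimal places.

The +ħ/2 outcome corresponds to |+z⟩. Its amplitude in |ψ⟩ is 4i/√17.
P = |4i|² / 17 = 16/17.

0.941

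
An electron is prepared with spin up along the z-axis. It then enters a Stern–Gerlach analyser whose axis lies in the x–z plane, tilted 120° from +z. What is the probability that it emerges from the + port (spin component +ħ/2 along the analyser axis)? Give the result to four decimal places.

0.2500

For spin-½, the probability of finding spin-up along an axis at angle θ to the initial spin direction is cos²(θ/2); spin-down is sin²(θ/2).
θ = 120°, so P = cos²(60°) ≈ 0.2500.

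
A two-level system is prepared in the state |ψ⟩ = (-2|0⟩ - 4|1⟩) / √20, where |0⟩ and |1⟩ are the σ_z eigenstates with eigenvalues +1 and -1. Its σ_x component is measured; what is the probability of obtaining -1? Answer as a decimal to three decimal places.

0.100

|-x⟩ = (|0⟩ - |1⟩)/√2, so ⟨-x|ψ⟩ = (2) / (√2·√20).
P = |2|² / 40 = 4/40.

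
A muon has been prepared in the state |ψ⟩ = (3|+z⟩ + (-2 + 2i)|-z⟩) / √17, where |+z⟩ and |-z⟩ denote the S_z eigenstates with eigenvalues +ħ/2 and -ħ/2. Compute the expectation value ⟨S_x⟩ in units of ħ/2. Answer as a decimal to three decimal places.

-0.706

⟨σ_x⟩ = 2 Re(a* b)/(|a|²+|b|²) with a = 3, b = (-2 + 2i).
a* b = (-6 + 6i), so ⟨σ_x⟩ = -12/17.
⟨S_x⟩ = (ħ/2)·⟨σ_x⟩.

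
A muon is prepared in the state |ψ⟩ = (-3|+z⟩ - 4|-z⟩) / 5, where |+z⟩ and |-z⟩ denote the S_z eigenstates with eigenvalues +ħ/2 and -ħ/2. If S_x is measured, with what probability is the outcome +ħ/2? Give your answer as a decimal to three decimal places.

0.980

|+x⟩ = (|+z⟩ + |-z⟩)/√2, so ⟨+x|ψ⟩ = (-7) / (√2·5).
P = |-7|² / 50 = 49/50.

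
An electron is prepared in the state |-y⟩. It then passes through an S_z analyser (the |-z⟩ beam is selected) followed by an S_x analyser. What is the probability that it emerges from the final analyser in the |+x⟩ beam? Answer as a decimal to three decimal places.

0.250

First analyser (S_z): from |-y⟩, P(|-z⟩) = 1/2.
After stage 1 the state is |-z⟩; P(|+x⟩) = |⟨+x|-z⟩|² = 1/2.
Joint probability = 1/2 × 1/2 = 0.250.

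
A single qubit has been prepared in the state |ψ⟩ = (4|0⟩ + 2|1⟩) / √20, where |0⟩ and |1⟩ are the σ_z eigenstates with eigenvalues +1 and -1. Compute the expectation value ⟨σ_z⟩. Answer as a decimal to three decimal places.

0.600

⟨σ_z⟩ = |a|² - |b|² divided by |a|²+|b|², with a, b the |0⟩, |1⟩ amplitudes.
= (16 - 4)/20 = 12/20.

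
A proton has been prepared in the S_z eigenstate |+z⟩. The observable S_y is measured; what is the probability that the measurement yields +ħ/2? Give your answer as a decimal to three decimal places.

0.500

In the S_z basis, |+z⟩ = |+z⟩ and |+y⟩ = (|+z⟩ + i|-z⟩)/√2.
|⟨+y|+z⟩|² = 1/2.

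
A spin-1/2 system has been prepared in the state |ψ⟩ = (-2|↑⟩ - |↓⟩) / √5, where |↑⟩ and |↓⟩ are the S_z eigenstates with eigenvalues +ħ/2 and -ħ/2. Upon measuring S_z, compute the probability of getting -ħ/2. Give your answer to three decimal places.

0.200

The -ħ/2 outcome corresponds to |↓⟩. Its amplitude in |ψ⟩ is -1/√5.
P = |-1|² / 5 = 1/5.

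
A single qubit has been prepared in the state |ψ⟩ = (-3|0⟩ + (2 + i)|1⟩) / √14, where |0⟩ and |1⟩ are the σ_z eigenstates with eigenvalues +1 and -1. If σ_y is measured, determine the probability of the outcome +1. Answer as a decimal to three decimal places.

0.286

|+y⟩ = (|0⟩ + i|1⟩)/√2, so ⟨+y|ψ⟩ = (-2 - 2i) / (√2·√14).
P = |-2 - 2i|² / 28 = 8/28.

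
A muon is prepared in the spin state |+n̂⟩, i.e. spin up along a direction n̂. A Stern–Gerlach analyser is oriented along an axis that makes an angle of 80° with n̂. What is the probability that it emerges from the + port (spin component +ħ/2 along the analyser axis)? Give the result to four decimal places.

0.5868

For spin-½, the probability of finding spin-up along an axis at angle θ to the initial spin direction is cos²(θ/2); spin-down is sin²(θ/2).
θ = 80°, so P = cos²(40°) ≈ 0.5868.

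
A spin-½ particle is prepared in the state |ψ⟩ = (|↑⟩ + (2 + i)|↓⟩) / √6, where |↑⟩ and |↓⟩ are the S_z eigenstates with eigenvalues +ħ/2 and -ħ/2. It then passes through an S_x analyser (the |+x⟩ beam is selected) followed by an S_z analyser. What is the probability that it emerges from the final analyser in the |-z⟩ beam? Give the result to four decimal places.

First analyser (S_x): P(|+x⟩) = |⟨+x|ψ⟩|² = 10/12.
After stage 1 the state is |+x⟩; P(|-z⟩) = |⟨-z|+x⟩|² = 1/2.
Joint probability = 10/12 × 1/2 = 0.4167.

0.4167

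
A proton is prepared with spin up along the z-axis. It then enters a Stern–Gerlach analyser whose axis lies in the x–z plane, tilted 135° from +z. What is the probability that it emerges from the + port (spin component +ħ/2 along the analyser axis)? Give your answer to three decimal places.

For spin-½, the probability of finding spin-up along an axis at angle θ to the initial spin direction is cos²(θ/2); spin-down is sin²(θ/2).
θ = 135°, so P = cos²(67.5°) ≈ 0.146.

0.146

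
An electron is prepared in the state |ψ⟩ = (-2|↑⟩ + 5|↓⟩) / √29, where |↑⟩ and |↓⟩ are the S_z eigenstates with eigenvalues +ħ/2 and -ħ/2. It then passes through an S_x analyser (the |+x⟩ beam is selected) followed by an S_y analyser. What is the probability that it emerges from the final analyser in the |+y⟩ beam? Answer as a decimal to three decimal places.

First analyser (S_x): P(|+x⟩) = |⟨+x|ψ⟩|² = 9/58.
After stage 1 the state is |+x⟩; P(|+y⟩) = |⟨+y|+x⟩|² = 1/2.
Joint probability = 9/58 × 1/2 = 0.078.

0.078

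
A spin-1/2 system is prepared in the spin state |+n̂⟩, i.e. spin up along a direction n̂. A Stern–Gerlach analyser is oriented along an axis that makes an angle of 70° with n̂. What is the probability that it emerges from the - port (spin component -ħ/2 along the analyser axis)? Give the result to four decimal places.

For spin-½, the probability of finding spin-up along an axis at angle θ to the initial spin direction is cos²(θ/2); spin-down is sin²(θ/2).
θ = 70°, so P = sin²(35°) ≈ 0.3290.

0.3290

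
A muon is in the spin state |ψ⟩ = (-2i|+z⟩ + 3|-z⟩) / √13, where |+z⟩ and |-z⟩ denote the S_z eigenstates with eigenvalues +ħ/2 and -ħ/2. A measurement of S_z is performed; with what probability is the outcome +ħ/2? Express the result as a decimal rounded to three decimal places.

The +ħ/2 outcome corresponds to |+z⟩. Its amplitude in |ψ⟩ is -2i/√13.
P = |-2i|² / 13 = 4/13.

0.308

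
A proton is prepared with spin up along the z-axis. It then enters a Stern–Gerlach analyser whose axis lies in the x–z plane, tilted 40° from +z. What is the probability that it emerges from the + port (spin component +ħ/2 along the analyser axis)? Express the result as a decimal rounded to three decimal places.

0.883

For spin-½, the probability of finding spin-up along an axis at angle θ to the initial spin direction is cos²(θ/2); spin-down is sin²(θ/2).
θ = 40°, so P = cos²(20°) ≈ 0.883.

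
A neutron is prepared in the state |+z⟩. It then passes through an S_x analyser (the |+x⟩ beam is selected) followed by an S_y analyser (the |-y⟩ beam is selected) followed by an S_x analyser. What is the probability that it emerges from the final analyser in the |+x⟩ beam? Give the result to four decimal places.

0.1250

First analyser (S_x): from |+z⟩, P(|+x⟩) = 1/2.
After stage 1 the state is |+x⟩; P(|-y⟩) = |⟨-y|+x⟩|² = 1/2.
After stage 2 the state is |-y⟩; P(|+x⟩) = |⟨+x|-y⟩|² = 1/2.
Joint probability = 1/2 × 1/2 × 1/2 = 0.1250.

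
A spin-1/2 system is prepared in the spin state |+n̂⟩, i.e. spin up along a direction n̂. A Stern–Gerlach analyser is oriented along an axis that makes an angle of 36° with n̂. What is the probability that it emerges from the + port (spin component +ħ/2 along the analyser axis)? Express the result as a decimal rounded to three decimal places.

For spin-½, the probability of finding spin-up along an axis at angle θ to the initial spin direction is cos²(θ/2); spin-down is sin²(θ/2).
θ = 36°, so P = cos²(18°) ≈ 0.905.

0.905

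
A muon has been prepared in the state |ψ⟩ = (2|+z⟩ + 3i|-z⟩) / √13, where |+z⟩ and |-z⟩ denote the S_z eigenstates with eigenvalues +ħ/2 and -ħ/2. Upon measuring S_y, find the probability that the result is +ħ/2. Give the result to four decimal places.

0.9615

|+y⟩ = (|+z⟩ + i|-z⟩)/√2, so ⟨+y|ψ⟩ = (5) / (√2·√13).
P = |5|² / 26 = 25/26.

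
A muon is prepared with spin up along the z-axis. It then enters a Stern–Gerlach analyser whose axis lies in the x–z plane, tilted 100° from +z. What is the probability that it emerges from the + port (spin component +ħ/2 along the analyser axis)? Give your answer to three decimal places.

0.413

For spin-½, the probability of finding spin-up along an axis at angle θ to the initial spin direction is cos²(θ/2); spin-down is sin²(θ/2).
θ = 100°, so P = cos²(50°) ≈ 0.413.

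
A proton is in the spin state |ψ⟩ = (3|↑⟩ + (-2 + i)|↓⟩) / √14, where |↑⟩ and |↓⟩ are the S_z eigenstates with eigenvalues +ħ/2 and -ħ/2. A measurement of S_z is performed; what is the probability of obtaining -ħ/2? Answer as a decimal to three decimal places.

0.357

The -ħ/2 outcome corresponds to |↓⟩. Its amplitude in |ψ⟩ is (-2 + i)/√14.
P = |-2 + i|² / 14 = 5/14.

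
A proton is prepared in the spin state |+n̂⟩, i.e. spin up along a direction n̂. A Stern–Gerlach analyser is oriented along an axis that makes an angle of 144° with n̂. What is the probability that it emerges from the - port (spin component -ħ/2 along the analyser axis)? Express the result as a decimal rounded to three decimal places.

0.905

For spin-½, the probability of finding spin-up along an axis at angle θ to the initial spin direction is cos²(θ/2); spin-down is sin²(θ/2).
θ = 144°, so P = sin²(72°) ≈ 0.905.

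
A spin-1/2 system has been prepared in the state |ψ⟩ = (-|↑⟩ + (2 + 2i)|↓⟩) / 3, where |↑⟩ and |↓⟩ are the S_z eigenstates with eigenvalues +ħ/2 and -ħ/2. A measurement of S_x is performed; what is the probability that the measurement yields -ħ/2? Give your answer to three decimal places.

|-x⟩ = (|↑⟩ - |↓⟩)/√2, so ⟨-x|ψ⟩ = (-3 - 2i) / (√2·3).
P = |-3 - 2i|² / 18 = 13/18.

0.722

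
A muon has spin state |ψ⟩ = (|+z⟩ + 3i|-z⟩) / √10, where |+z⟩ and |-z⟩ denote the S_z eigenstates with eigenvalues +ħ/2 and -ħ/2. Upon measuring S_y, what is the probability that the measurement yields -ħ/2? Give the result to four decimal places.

0.2000

|-y⟩ = (|+z⟩ - i|-z⟩)/√2, so ⟨-y|ψ⟩ = (-2) / (√2·√10).
P = |-2|² / 20 = 4/20.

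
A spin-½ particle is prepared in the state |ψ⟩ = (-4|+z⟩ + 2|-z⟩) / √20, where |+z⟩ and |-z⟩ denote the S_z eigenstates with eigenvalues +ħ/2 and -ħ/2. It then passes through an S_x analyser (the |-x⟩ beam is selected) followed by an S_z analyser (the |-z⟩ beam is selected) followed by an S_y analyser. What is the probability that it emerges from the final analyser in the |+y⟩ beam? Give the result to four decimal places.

0.2250

First analyser (S_x): P(|-x⟩) = |⟨-x|ψ⟩|² = 36/40.
After stage 1 the state is |-x⟩; P(|-z⟩) = |⟨-z|-x⟩|² = 1/2.
After stage 2 the state is |-z⟩; P(|+y⟩) = |⟨+y|-z⟩|² = 1/2.
Joint probability = 36/40 × 1/2 × 1/2 = 0.2250.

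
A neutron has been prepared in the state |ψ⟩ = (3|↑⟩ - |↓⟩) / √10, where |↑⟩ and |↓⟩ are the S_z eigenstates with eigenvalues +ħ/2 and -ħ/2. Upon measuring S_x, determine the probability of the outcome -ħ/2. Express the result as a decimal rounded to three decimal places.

|-x⟩ = (|↑⟩ - |↓⟩)/√2, so ⟨-x|ψ⟩ = (4) / (√2·√10).
P = |4|² / 20 = 16/20.

0.800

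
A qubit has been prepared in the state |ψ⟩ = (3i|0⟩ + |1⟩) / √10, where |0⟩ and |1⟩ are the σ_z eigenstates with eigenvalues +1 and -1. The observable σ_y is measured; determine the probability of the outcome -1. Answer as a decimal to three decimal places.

|-y⟩ = (|0⟩ - i|1⟩)/√2, so ⟨-y|ψ⟩ = (4i) / (√2·√10).
P = |4i|² / 20 = 16/20.

0.800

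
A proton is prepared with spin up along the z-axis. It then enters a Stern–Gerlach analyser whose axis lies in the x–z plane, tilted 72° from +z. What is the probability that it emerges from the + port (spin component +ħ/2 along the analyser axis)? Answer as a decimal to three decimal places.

0.655

For spin-½, the probability of finding spin-up along an axis at angle θ to the initial spin direction is cos²(θ/2); spin-down is sin²(θ/2).
θ = 72°, so P = cos²(36°) ≈ 0.655.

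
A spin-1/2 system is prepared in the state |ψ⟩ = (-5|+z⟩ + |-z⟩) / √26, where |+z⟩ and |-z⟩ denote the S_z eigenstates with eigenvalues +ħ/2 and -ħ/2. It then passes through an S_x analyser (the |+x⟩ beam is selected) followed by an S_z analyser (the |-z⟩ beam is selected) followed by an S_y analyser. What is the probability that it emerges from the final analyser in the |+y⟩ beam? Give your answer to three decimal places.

First analyser (S_x): P(|+x⟩) = |⟨+x|ψ⟩|² = 16/52.
After stage 1 the state is |+x⟩; P(|-z⟩) = |⟨-z|+x⟩|² = 1/2.
After stage 2 the state is |-z⟩; P(|+y⟩) = |⟨+y|-z⟩|² = 1/2.
Joint probability = 16/52 × 1/2 × 1/2 = 0.077.

0.077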